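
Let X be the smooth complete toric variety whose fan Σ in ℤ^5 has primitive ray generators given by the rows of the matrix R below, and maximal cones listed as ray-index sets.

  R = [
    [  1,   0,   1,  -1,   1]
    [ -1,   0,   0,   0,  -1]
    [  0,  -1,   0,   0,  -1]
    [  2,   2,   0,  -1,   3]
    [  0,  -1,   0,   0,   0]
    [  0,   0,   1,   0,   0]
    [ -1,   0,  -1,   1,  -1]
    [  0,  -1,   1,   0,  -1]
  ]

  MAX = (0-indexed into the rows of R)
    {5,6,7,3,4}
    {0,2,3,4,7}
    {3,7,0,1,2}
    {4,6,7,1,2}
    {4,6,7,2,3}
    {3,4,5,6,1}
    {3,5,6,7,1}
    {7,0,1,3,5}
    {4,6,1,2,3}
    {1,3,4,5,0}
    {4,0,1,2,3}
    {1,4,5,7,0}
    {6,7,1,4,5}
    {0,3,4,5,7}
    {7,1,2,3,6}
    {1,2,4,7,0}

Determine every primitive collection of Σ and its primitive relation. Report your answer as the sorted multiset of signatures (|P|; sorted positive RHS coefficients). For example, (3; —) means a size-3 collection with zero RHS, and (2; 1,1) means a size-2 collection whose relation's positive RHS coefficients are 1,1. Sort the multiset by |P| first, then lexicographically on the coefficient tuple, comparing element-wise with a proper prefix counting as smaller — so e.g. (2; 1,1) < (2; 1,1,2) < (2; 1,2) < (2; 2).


3 minimal non-faces of Δ(Σ) (on 8 rays):

  • {0,6}:  v_{0} + v_{6} = 0  →  sig = (2; —)
  • {2,5}:  v_{2} + v_{5} = v_{7}  →  sig = (2; 1)
  • {1,3,4,7}:  v_{1} + v_{3} + v_{4} + v_{7} = v_{0}  →  sig = (4; 1)

Hence PRS(X_Σ) =
[(2; —), (2; 1), (4; 1)]


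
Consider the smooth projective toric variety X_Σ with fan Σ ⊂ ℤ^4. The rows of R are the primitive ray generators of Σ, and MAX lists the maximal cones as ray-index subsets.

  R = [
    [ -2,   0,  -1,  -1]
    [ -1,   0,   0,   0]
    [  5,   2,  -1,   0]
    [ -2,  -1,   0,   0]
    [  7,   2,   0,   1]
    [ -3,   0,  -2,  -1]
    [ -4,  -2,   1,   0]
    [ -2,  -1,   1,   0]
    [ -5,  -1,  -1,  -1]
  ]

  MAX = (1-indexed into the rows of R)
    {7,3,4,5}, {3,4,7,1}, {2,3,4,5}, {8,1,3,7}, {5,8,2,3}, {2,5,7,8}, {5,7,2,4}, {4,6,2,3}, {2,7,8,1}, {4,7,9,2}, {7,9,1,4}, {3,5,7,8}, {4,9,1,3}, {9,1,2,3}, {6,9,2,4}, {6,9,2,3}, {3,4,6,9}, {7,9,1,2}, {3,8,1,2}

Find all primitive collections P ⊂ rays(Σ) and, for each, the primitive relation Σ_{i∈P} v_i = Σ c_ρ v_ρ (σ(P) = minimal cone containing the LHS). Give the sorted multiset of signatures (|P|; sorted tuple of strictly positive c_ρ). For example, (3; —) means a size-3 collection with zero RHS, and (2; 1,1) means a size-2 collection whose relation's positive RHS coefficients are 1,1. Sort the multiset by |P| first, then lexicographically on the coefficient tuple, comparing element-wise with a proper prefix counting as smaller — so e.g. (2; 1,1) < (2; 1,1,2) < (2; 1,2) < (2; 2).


12 collections generate NE(X_Σ); each relation:

  {1,5}:  v_{1} + v_{5} = v_{3} ; sig = (2; 1)
  {4,8}:  v_{4} + v_{8} = v_{7} ; sig = (2; 1)
  {6,8}:  v_{6} + v_{8} = v_{9} ; sig = (2; 1)
  {6,7}:  v_{6} + v_{7} = v_{4} + v_{9} ; sig = (2; 1,1)
  {5,9}:  v_{5} + v_{9} = v_{2} + v_{3} + v_{4} ; sig = (2; 1,1,1)
  {8,9}:  v_{8} + v_{9} = v_{1} + v_{2} + v_{7} ; sig = (2; 1,1,1)
  {1,6}:  v_{1} + v_{6} = v_{3} + 2·v_{9} ; sig = (2; 1,2)
  {5,6}:  v_{5} + v_{6} = 2·v_{2} + 2·v_{3} + 2·v_{4} ; sig = (2; 2,2,2)
  {2,3,7}:  v_{2} + v_{3} + v_{7} = 0 ; sig = (3; —)
  {1,2,4}:  v_{1} + v_{2} + v_{4} = v_{9} ; sig = (3; 1)
  {3,7,9}:  v_{3} + v_{7} + v_{9} = v_{1} + v_{4} ; sig = (3; 1,1)
  {2,3,4,9}:  v_{2} + v_{3} + v_{4} + v_{9} = v_{6} ; sig = (4; 1)

Signatures (|P|; sorted positive RHS coefficients), sorted:
{ (2; 1) ×3,  (2; 1,1),  (2; 1,1,1) ×2,  (2; 1,2),  (2; 2,2,2),  (3; —),  (3; 1),  (3; 1,1),  (4; 1) }


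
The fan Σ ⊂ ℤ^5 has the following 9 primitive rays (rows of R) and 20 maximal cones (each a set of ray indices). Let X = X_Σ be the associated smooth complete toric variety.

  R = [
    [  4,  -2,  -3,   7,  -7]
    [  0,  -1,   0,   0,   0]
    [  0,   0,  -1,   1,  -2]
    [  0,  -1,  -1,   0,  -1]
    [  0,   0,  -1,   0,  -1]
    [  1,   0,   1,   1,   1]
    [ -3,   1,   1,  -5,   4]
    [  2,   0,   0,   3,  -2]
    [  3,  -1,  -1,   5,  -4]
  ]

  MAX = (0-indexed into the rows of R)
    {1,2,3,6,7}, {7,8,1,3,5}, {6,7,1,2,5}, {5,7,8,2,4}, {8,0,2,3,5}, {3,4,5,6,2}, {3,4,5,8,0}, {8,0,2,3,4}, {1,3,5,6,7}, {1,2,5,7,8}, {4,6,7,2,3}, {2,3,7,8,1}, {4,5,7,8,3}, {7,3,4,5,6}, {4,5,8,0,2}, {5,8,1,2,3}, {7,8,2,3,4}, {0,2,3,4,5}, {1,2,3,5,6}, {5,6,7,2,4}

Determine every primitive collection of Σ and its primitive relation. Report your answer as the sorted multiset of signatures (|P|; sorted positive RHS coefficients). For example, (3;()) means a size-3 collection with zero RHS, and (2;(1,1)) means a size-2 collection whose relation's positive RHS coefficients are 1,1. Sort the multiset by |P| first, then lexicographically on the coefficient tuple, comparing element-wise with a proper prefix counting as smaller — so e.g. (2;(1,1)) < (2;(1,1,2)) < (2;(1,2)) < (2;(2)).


The 7 primitive collections of Σ (r=9, n=5):

  • {6,8}:  v_{6} + v_{8} = 0  so sig = (2;())
  • {1,4}:  v_{1} + v_{4} = v_{3}  so sig = (2;(1))
  • {0,6}:  v_{0} + v_{6} = v_{2} + v_{3} + v_{4} + v_{5}  so sig = (2;(1,1,1,1))
  • {0,1}:  v_{0} + v_{1} = v_{2} + 2·v_{3} + v_{5} + v_{8}  so sig = (2;(1,1,1,2))
  • {0,7}:  v_{0} + v_{7} = v_{4} + 2·v_{8}  so sig = (2;(1,2))
  • {2,3,5,7}:  v_{2} + v_{3} + v_{5} + v_{7} = v_{8}  so sig = (4;(1))
  • {2,3,4,5,8}:  v_{2} + v_{3} + v_{4} + v_{5} + v_{8} = v_{0}  so sig = (5;(1))

so the primitive-relation signature multiset is
    |P|=2: 5 collections, coeffs (), (1), (1,1,1,1), (1,1,1,2), (1,2)
    |P|=4: 1 collection, coeffs (1)
    |P|=5: 1 collection, coeffs (1)


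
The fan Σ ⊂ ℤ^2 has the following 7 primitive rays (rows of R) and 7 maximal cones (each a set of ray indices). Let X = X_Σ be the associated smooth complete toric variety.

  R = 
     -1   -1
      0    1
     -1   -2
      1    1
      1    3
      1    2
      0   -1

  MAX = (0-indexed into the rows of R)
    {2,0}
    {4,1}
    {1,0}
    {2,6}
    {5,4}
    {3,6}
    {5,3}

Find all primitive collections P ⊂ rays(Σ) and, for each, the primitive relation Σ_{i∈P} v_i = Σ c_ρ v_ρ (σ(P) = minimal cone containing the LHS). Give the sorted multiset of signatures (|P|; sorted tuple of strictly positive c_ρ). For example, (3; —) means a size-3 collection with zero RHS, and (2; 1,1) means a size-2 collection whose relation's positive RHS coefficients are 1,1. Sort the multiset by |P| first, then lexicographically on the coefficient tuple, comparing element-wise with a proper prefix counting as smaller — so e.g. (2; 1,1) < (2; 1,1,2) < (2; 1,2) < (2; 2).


Primitive collections (14):

  P = {0,3}:  v_{0} + v_{3} = 0 ; sig = (2; —)
  P = {1,6}:  v_{1} + v_{6} = 0 ; sig = (2; —)
  P = {2,5}:  v_{2} + v_{5} = 0 ; sig = (2; —)
  P = {0,5}:  v_{0} + v_{5} = v_{1} ; sig = (2; 1)
  P = {0,6}:  v_{0} + v_{6} = v_{2} ; sig = (2; 1)
  P = {1,2}:  v_{1} + v_{2} = v_{0} ; sig = (2; 1)
  P = {1,3}:  v_{1} + v_{3} = v_{5} ; sig = (2; 1)
  P = {1,5}:  v_{1} + v_{5} = v_{4} ; sig = (2; 1)
  P = {2,3}:  v_{2} + v_{3} = v_{6} ; sig = (2; 1)
  P = {2,4}:  v_{2} + v_{4} = v_{1} ; sig = (2; 1)
  P = {4,6}:  v_{4} + v_{6} = v_{5} ; sig = (2; 1)
  P = {5,6}:  v_{5} + v_{6} = v_{3} ; sig = (2; 1)
  P = {0,4}:  v_{0} + v_{4} = 2·v_{1} ; sig = (2; 2)
  P = {3,4}:  v_{3} + v_{4} = 2·v_{5} ; sig = (2; 2)

Sorted signature multiset PRS(X):
{ (2; —) ×3,  (2; 1) ×9,  (2; 2) ×2 }


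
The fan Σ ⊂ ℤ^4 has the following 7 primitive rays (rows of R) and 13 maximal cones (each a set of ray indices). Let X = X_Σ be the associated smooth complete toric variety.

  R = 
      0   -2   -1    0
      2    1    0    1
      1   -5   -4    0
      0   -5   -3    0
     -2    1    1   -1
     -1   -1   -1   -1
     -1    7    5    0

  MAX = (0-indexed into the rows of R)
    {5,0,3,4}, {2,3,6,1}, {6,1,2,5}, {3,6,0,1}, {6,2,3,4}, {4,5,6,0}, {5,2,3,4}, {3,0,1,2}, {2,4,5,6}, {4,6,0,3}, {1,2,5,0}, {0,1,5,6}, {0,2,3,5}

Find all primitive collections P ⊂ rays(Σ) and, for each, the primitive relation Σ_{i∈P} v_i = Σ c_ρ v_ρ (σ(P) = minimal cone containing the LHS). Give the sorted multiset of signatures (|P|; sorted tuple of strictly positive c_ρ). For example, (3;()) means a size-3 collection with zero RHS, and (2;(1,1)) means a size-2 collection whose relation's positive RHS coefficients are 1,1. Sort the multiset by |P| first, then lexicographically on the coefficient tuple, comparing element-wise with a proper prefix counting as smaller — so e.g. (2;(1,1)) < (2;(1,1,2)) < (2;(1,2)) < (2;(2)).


5 minimal non-faces of Δ(Σ) (on 7 rays):

  P = {1,4}:  v_{1} + v_{4} = v_{2} + v_{6}  ⇒ sig = (2;(1,1))
  P = {0,2,6}:  v_{0} + v_{2} + v_{6} = 0  ⇒ sig = (3;())
  P = {1,3,5}:  v_{1} + v_{3} + v_{5} = v_{2}  ⇒ sig = (3;(1))
  P = {3,5,6}:  v_{3} + v_{5} + v_{6} = v_{4}  ⇒ sig = (3;(1))
  P = {0,2,4}:  v_{0} + v_{2} + v_{4} = v_{3} + v_{5}  ⇒ sig = (3;(1,1))

Hence PRS(X_Σ) =
[(2;(1,1)), (3;()), (3;(1)), (3;(1)), (3;(1,1))]


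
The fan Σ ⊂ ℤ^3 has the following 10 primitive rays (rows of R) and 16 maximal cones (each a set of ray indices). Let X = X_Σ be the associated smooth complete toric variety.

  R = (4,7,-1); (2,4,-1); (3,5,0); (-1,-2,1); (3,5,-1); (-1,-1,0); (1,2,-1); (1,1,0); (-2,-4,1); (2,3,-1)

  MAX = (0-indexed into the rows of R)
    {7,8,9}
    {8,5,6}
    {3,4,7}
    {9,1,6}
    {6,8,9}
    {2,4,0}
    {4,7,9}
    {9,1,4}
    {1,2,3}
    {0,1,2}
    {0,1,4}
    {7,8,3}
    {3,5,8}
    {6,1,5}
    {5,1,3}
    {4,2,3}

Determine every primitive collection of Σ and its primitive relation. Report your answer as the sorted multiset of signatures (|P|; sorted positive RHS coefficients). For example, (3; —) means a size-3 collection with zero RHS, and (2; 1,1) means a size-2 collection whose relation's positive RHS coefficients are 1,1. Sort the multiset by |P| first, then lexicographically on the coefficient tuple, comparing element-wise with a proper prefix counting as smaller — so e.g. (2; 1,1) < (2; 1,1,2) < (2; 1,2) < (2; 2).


23 collections generate NE(X_Σ); each relation:

  • {1,8}:  v_{1} + v_{8} = 0  →  sig = (2; —)
  • {3,6}:  v_{3} + v_{6} = 0  →  sig = (2; —)
  • {5,7}:  v_{5} + v_{7} = 0  →  sig = (2; —)
  • {0,3}:  v_{0} + v_{3} = v_{2}  →  sig = (2; 1)
  • {1,7}:  v_{1} + v_{7} = v_{4}  →  sig = (2; 1)
  • {2,6}:  v_{2} + v_{6} = v_{0}  →  sig = (2; 1)
  • {3,9}:  v_{3} + v_{9} = v_{7}  →  sig = (2; 1)
  • {4,5}:  v_{4} + v_{5} = v_{1}  →  sig = (2; 1)
  • {4,8}:  v_{4} + v_{8} = v_{7}  →  sig = (2; 1)
  • {5,9}:  v_{5} + v_{9} = v_{6}  →  sig = (2; 1)
  • {6,7}:  v_{6} + v_{7} = v_{9}  →  sig = (2; 1)
  • {0,6}:  v_{0} + v_{6} = v_{1} + v_{4}  →  sig = (2; 1,1)
  • {0,8}:  v_{0} + v_{8} = v_{3} + v_{4}  →  sig = (2; 1,1)
  • {4,6}:  v_{4} + v_{6} = v_{1} + v_{9}  →  sig = (2; 1,1)
  • {0,5}:  v_{0} + v_{5} = 2·v_{1} + v_{3}  →  sig = (2; 1,2)
  • {0,7}:  v_{0} + v_{7} = v_{3} + 2·v_{4}  →  sig = (2; 1,2)
  • {2,8}:  v_{2} + v_{8} = 2·v_{3} + v_{4}  →  sig = (2; 1,2)
  • {2,9}:  v_{2} + v_{9} = v_{3} + 2·v_{4}  →  sig = (2; 1,2)
  • {0,9}:  v_{0} + v_{9} = 2·v_{4}  →  sig = (2; 2)
  • {2,5}:  v_{2} + v_{5} = 2·v_{1} + 2·v_{3}  →  sig = (2; 2,2)
  • {2,7}:  v_{2} + v_{7} = 2·v_{3} + 2·v_{4}  →  sig = (2; 2,2)
  • {1,3,4}:  v_{1} + v_{3} + v_{4} = v_{0}  →  sig = (3; 1)
  • {1,2,4}:  v_{1} + v_{2} + v_{4} = 2·v_{0}  →  sig = (3; 2)

so the primitive-relation signature multiset is
[(2; —), (2; —), (2; —), (2; 1), (2; 1), (2; 1), (2; 1), (2; 1), (2; 1), (2; 1), (2; 1), (2; 1,1), (2; 1,1), (2; 1,1), (2; 1,2), (2; 1,2), (2; 1,2), (2; 1,2), (2; 2), (2; 2,2), (2; 2,2), (3; 1), (3; 2)]


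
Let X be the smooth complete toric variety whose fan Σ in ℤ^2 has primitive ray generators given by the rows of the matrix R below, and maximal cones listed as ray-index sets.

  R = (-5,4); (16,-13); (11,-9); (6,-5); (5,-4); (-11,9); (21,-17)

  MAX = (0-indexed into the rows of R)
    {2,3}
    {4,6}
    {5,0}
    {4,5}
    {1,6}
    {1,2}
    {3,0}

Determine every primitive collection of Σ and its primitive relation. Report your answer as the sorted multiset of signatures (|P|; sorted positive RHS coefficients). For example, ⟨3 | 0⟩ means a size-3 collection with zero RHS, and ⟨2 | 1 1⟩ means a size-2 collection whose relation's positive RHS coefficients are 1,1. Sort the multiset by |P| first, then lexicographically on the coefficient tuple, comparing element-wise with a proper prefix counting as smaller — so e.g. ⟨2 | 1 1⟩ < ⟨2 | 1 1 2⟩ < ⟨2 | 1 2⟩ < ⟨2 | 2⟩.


|primitive collections| = 14. Relations:

  • {0,4}:  v_{0} + v_{4} = 0  so sig = ⟨2 | 0⟩
  • {2,5}:  v_{2} + v_{5} = 0  so sig = ⟨2 | 0⟩
  • {0,1}:  v_{0} + v_{1} = v_{2}  so sig = ⟨2 | 1⟩
  • {0,2}:  v_{0} + v_{2} = v_{3}  so sig = ⟨2 | 1⟩
  • {0,6}:  v_{0} + v_{6} = v_{1}  so sig = ⟨2 | 1⟩
  • {1,4}:  v_{1} + v_{4} = v_{6}  so sig = ⟨2 | 1⟩
  • {1,5}:  v_{1} + v_{5} = v_{4}  so sig = ⟨2 | 1⟩
  • {2,4}:  v_{2} + v_{4} = v_{1}  so sig = ⟨2 | 1⟩
  • {3,4}:  v_{3} + v_{4} = v_{2}  so sig = ⟨2 | 1⟩
  • {3,5}:  v_{3} + v_{5} = v_{0}  so sig = ⟨2 | 1⟩
  • {3,6}:  v_{3} + v_{6} = v_{1} + v_{2}  so sig = ⟨2 | 1 1⟩
  • {1,3}:  v_{1} + v_{3} = 2·v_{2}  so sig = ⟨2 | 2⟩
  • {2,6}:  v_{2} + v_{6} = 2·v_{1}  so sig = ⟨2 | 2⟩
  • {5,6}:  v_{5} + v_{6} = 2·v_{4}  so sig = ⟨2 | 2⟩

so the primitive-relation signature multiset is
[⟨2 | 0⟩, ⟨2 | 0⟩, ⟨2 | 1⟩, ⟨2 | 1⟩, ⟨2 | 1⟩, ⟨2 | 1⟩, ⟨2 | 1⟩, ⟨2 | 1⟩, ⟨2 | 1⟩, ⟨2 | 1⟩, ⟨2 | 1 1⟩, ⟨2 | 2⟩, ⟨2 | 2⟩, ⟨2 | 2⟩]


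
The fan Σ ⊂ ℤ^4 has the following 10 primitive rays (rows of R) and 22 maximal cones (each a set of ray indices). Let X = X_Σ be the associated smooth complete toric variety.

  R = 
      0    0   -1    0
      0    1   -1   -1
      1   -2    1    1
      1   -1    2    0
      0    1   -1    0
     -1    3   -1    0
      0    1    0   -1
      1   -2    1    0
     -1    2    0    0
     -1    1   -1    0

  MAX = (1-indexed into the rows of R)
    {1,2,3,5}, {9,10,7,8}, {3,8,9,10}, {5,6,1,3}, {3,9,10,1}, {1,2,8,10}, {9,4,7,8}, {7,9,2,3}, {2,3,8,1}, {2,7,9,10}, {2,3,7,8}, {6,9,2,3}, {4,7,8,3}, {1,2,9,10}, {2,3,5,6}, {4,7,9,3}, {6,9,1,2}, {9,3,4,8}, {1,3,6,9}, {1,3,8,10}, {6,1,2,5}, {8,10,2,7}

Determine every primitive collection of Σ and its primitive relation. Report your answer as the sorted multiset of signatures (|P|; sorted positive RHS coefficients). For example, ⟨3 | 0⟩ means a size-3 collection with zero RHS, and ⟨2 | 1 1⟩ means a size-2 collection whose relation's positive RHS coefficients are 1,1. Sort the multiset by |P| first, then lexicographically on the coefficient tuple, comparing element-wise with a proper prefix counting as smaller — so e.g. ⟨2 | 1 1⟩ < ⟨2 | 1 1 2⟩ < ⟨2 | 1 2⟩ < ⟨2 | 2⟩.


|primitive collections| = 20. Relations:

  P={1,7}:  v_{1} + v_{7} = v_{2} — sig = ⟨2 | 1⟩
  P={5,9}:  v_{5} + v_{9} = v_{6} — sig = ⟨2 | 1⟩
  P={1,4}:  v_{1} + v_{4} = v_{3} + v_{7} — sig = ⟨2 | 1 1⟩
  P={4,10}:  v_{4} + v_{10} = v_{8} + v_{9} — sig = ⟨2 | 1 1⟩
  P={5,8}:  v_{5} + v_{8} = v_{2} + v_{3} — sig = ⟨2 | 1 1⟩
  P={6,8}:  v_{6} + v_{8} = v_{2} + v_{3} + v_{9} — sig = ⟨2 | 1 1 1⟩
  P={4,5}:  v_{4} + v_{5} = v_{2} + 2·v_{3} + v_{7} + v_{9} — sig = ⟨2 | 1 1 1 2⟩
  P={5,7}:  v_{5} + v_{7} = 2·v_{2} + v_{3} + v_{9} — sig = ⟨2 | 1 1 2⟩
  P={4,6}:  v_{4} + v_{6} = v_{2} + 2·v_{3} + v_{7} + 2·v_{9} — sig = ⟨2 | 1 1 2 2⟩
  P={2,4}:  v_{2} + v_{4} = v_{3} + 2·v_{7} — sig = ⟨2 | 1 2⟩
  P={5,10}:  v_{5} + v_{10} = 2·v_{1} + v_{9} — sig = ⟨2 | 1 2⟩
  P={6,7}:  v_{6} + v_{7} = 2·v_{2} + v_{3} + 2·v_{9} — sig = ⟨2 | 1 2 2⟩
  P={6,10}:  v_{6} + v_{10} = 2·v_{1} + 2·v_{9} — sig = ⟨2 | 2 2⟩
  P={1,8,9}:  v_{1} + v_{8} + v_{9} = 0 — sig = ⟨3 | 0⟩
  P={3,7,10}:  v_{3} + v_{7} + v_{10} = 0 — sig = ⟨3 | 0⟩
  P={2,3,10}:  v_{2} + v_{3} + v_{10} = v_{1} — sig = ⟨3 | 1⟩
  P={2,8,9}:  v_{2} + v_{8} + v_{9} = v_{7} — sig = ⟨3 | 1⟩
  P={1,2,3,9}:  v_{1} + v_{2} + v_{3} + v_{9} = v_{5} — sig = ⟨4 | 1⟩
  P={3,7,8,9}:  v_{3} + v_{7} + v_{8} + v_{9} = v_{4} — sig = ⟨4 | 1⟩
  P={1,2,3,6}:  v_{1} + v_{2} + v_{3} + v_{6} = 2·v_{5} — sig = ⟨4 | 2⟩

Sorted signature multiset PRS(X):
    ⟨2 | 1⟩
    ⟨2 | 1⟩
    ⟨2 | 1 1⟩
    ⟨2 | 1 1⟩
    ⟨2 | 1 1⟩
    ⟨2 | 1 1 1⟩
    ⟨2 | 1 1 1 2⟩
    ⟨2 | 1 1 2⟩
    ⟨2 | 1 1 2 2⟩
    ⟨2 | 1 2⟩
    ⟨2 | 1 2⟩
    ⟨2 | 1 2 2⟩
    ⟨2 | 2 2⟩
    ⟨3 | 0⟩
    ⟨3 | 0⟩
    ⟨3 | 1⟩
    ⟨3 | 1⟩
    ⟨4 | 1⟩
    ⟨4 | 1⟩
    ⟨4 | 2⟩


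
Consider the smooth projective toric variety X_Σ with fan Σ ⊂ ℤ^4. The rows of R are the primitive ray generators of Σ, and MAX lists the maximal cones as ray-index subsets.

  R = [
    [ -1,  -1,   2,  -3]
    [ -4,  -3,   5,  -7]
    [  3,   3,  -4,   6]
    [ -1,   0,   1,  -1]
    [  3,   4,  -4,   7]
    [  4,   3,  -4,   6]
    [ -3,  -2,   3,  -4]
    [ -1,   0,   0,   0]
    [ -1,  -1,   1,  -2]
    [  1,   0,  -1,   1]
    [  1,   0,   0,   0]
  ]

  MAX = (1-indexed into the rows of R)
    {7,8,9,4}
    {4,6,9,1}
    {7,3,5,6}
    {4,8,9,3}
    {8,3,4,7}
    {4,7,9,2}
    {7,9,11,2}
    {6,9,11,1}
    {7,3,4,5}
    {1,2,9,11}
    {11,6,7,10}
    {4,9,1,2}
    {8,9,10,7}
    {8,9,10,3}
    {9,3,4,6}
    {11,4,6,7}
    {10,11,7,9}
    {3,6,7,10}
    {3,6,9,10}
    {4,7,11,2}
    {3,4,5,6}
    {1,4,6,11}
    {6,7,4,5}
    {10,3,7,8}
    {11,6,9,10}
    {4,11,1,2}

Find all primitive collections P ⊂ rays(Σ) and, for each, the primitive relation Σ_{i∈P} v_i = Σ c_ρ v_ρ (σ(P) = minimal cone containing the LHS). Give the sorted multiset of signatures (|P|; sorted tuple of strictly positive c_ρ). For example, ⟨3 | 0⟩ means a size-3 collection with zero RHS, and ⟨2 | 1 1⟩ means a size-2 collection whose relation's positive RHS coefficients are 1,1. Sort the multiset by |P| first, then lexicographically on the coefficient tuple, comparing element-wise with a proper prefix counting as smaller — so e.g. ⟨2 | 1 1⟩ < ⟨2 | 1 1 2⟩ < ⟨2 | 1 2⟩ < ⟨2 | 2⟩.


The 22 primitive collections of Σ (r=11, n=4):

  P={4,10}:  v_{4} + v_{10} = 0  ⟹  sig = ⟨2 | 0⟩
  P={8,11}:  v_{8} + v_{11} = 0  ⟹  sig = ⟨2 | 0⟩
  P={1,7}:  v_{1} + v_{7} = v_{2}  ⟹  sig = ⟨2 | 1⟩
  P={2,3}:  v_{2} + v_{3} = v_{4}  ⟹  sig = ⟨2 | 1⟩
  P={3,11}:  v_{3} + v_{11} = v_{6}  ⟹  sig = ⟨2 | 1⟩
  P={6,8}:  v_{6} + v_{8} = v_{3}  ⟹  sig = ⟨2 | 1⟩
  P={1,8}:  v_{1} + v_{8} = v_{4} + v_{9}  ⟹  sig = ⟨2 | 1 1⟩
  P={1,10}:  v_{1} + v_{10} = v_{9} + v_{11}  ⟹  sig = ⟨2 | 1 1⟩
  P={2,6}:  v_{2} + v_{6} = v_{4} + v_{11}  ⟹  sig = ⟨2 | 1 1⟩
  P={5,9}:  v_{5} + v_{9} = v_{3} + v_{4}  ⟹  sig = ⟨2 | 1 1⟩
  P={1,3}:  v_{1} + v_{3} = v_{4} + v_{6} + v_{9}  ⟹  sig = ⟨2 | 1 1 1⟩
  P={2,8}:  v_{2} + v_{8} = v_{4} + v_{7} + v_{9}  ⟹  sig = ⟨2 | 1 1 1⟩
  P={2,10}:  v_{2} + v_{10} = v_{7} + v_{9} + v_{11}  ⟹  sig = ⟨2 | 1 1 1⟩
  P={5,10}:  v_{5} + v_{10} = v_{3} + v_{6} + v_{7}  ⟹  sig = ⟨2 | 1 1 1⟩
  P={2,5}:  v_{2} + v_{5} = 2·v_{4} + v_{6} + v_{7}  ⟹  sig = ⟨2 | 1 1 2⟩
  P={5,8}:  v_{5} + v_{8} = 2·v_{3} + v_{4} + v_{7}  ⟹  sig = ⟨2 | 1 1 2⟩
  P={5,11}:  v_{5} + v_{11} = v_{4} + 2·v_{6} + v_{7}  ⟹  sig = ⟨2 | 1 1 2⟩
  P={1,5}:  v_{1} + v_{5} = 2·v_{4} + v_{6}  ⟹  sig = ⟨2 | 1 2⟩
  P={6,7,9}:  v_{6} + v_{7} + v_{9} = 0  ⟹  sig = ⟨3 | 0⟩
  P={3,7,9}:  v_{3} + v_{7} + v_{9} = v_{8}  ⟹  sig = ⟨3 | 1⟩
  P={4,9,11}:  v_{4} + v_{9} + v_{11} = v_{1}  ⟹  sig = ⟨3 | 1⟩
  P={3,4,6,7}:  v_{3} + v_{4} + v_{6} + v_{7} = v_{5}  ⟹  sig = ⟨4 | 1⟩

so the primitive-relation signature multiset is
{ ⟨2 | 0⟩ ×2,  ⟨2 | 1⟩ ×4,  ⟨2 | 1 1⟩ ×4,  ⟨2 | 1 1 1⟩ ×4,  ⟨2 | 1 1 2⟩ ×3,  ⟨2 | 1 2⟩,  ⟨3 | 0⟩,  ⟨3 | 1⟩ ×2,  ⟨4 | 1⟩ }


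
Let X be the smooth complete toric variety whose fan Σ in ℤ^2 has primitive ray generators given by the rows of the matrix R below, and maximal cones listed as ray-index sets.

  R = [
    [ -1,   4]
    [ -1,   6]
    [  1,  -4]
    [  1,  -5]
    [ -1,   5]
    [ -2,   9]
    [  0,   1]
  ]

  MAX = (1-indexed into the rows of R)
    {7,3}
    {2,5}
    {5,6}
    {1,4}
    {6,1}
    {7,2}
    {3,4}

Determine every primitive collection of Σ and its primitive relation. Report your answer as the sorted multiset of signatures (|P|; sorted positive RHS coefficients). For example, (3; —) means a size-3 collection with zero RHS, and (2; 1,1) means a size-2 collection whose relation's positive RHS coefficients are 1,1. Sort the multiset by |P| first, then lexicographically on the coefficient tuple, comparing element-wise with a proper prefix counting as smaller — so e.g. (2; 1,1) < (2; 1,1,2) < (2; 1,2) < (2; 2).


14 minimal non-faces of Δ(Σ) (on 7 rays):

  • {1,3}:  v_{1} + v_{3} = 0  ⟹  sig = (2; —)
  • {4,5}:  v_{4} + v_{5} = 0  ⟹  sig = (2; —)
  • {1,5}:  v_{1} + v_{5} = v_{6}  ⟹  sig = (2; 1)
  • {1,7}:  v_{1} + v_{7} = v_{5}  ⟹  sig = (2; 1)
  • {2,4}:  v_{2} + v_{4} = v_{7}  ⟹  sig = (2; 1)
  • {3,5}:  v_{3} + v_{5} = v_{7}  ⟹  sig = (2; 1)
  • {3,6}:  v_{3} + v_{6} = v_{5}  ⟹  sig = (2; 1)
  • {4,6}:  v_{4} + v_{6} = v_{1}  ⟹  sig = (2; 1)
  • {4,7}:  v_{4} + v_{7} = v_{3}  ⟹  sig = (2; 1)
  • {5,7}:  v_{5} + v_{7} = v_{2}  ⟹  sig = (2; 1)
  • {1,2}:  v_{1} + v_{2} = 2·v_{5}  ⟹  sig = (2; 2)
  • {2,3}:  v_{2} + v_{3} = 2·v_{7}  ⟹  sig = (2; 2)
  • {6,7}:  v_{6} + v_{7} = 2·v_{5}  ⟹  sig = (2; 2)
  • {2,6}:  v_{2} + v_{6} = 3·v_{5}  ⟹  sig = (2; 3)

so the primitive-relation signature multiset is
[(2; —), (2; —), (2; 1), (2; 1), (2; 1), (2; 1), (2; 1), (2; 1), (2; 1), (2; 1), (2; 2), (2; 2), (2; 2), (2; 3)]


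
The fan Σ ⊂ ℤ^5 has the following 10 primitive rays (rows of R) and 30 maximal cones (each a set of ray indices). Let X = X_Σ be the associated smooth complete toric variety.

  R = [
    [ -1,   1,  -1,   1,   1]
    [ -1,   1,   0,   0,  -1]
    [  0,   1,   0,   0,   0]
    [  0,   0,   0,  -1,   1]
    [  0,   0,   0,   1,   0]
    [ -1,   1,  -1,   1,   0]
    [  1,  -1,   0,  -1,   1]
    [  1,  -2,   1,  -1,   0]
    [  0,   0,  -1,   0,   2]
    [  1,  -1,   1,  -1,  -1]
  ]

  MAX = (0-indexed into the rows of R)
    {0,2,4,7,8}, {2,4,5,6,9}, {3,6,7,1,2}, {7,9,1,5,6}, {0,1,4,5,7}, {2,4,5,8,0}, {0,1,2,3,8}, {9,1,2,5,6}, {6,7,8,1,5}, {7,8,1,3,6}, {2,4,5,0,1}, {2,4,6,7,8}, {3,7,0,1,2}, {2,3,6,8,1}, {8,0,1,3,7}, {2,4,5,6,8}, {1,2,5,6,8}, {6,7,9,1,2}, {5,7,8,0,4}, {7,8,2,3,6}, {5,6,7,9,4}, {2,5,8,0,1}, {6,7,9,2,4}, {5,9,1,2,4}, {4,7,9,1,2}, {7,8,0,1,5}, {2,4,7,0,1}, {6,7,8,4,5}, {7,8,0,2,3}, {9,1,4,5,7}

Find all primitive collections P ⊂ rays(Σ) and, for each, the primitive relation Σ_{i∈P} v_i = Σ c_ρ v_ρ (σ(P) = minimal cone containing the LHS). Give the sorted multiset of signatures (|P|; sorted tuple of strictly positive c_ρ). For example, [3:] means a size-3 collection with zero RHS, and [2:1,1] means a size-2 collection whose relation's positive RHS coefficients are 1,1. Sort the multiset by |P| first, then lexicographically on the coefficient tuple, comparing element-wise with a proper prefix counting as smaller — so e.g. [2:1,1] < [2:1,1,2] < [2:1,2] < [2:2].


Minimal non-faces — 10 found among 10 rays, 30 max cones:

  {0,9}:  v_{0} + v_{9} = 0  so sig = [2:]
  {0,6}:  v_{0} + v_{6} = v_{8}  so sig = [2:1]
  {8,9}:  v_{8} + v_{9} = v_{6}  so sig = [2:1]
  {3,5}:  v_{3} + v_{5} = v_{1} + v_{8}  so sig = [2:1,1]
  {3,4}:  v_{3} + v_{4} = v_{0} + v_{2} + v_{7}  so sig = [2:1,1,1]
  {3,9}:  v_{3} + v_{9} = v_{1} + v_{2} + v_{6} + v_{7}  so sig = [2:1,1,1,1]
  {1,4,6}:  v_{1} + v_{4} + v_{6} = 0  so sig = [3:]
  {2,5,7}:  v_{2} + v_{5} + v_{7} = 0  so sig = [3:]
  {1,4,8}:  v_{1} + v_{4} + v_{8} = v_{0}  so sig = [3:1]
  {1,2,7,8}:  v_{1} + v_{2} + v_{7} + v_{8} = v_{3}  so sig = [4:1]

so the primitive-relation signature multiset is
{ [2:],  [2:1] ×2,  [2:1,1],  [2:1,1,1],  [2:1,1,1,1],  [3:] ×2,  [3:1],  [4:1] }


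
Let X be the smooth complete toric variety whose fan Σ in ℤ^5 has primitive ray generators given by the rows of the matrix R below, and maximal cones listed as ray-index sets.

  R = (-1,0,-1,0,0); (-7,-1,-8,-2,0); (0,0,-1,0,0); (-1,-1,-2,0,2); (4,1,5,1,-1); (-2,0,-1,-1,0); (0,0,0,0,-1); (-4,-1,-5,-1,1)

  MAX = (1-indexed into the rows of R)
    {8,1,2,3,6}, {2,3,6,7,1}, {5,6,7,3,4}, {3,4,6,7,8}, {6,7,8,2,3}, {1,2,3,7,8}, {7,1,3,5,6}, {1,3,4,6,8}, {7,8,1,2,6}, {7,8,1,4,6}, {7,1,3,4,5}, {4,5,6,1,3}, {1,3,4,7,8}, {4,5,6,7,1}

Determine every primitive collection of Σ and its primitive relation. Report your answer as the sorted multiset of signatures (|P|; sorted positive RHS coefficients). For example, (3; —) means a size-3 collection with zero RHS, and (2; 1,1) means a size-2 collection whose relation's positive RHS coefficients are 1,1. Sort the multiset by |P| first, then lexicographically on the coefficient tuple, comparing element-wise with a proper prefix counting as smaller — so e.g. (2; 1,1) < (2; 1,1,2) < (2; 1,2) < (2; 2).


The 5 primitive collections of Σ (r=8, n=5):

  • {5,8}:  v_{5} + v_{8} = 0  →  sig = (2; —)
  • {2,5}:  v_{2} + v_{5} = v_{1} + v_{3} + v_{6} + v_{7}  →  sig = (2; 1,1,1,1)
  • {2,4}:  v_{2} + v_{4} = 2·v_{8}  →  sig = (2; 2)
  • {1,3,4,6,7}:  v_{1} + v_{3} + v_{4} + v_{6} + v_{7} = v_{8}  →  sig = (5; 1)
  • {1,3,6,7,8}:  v_{1} + v_{3} + v_{6} + v_{7} + v_{8} = v_{2}  →  sig = (5; 1)

Hence PRS(X_Σ) =
[(2; —), (2; 1,1,1,1), (2; 2), (5; 1), (5; 1)]


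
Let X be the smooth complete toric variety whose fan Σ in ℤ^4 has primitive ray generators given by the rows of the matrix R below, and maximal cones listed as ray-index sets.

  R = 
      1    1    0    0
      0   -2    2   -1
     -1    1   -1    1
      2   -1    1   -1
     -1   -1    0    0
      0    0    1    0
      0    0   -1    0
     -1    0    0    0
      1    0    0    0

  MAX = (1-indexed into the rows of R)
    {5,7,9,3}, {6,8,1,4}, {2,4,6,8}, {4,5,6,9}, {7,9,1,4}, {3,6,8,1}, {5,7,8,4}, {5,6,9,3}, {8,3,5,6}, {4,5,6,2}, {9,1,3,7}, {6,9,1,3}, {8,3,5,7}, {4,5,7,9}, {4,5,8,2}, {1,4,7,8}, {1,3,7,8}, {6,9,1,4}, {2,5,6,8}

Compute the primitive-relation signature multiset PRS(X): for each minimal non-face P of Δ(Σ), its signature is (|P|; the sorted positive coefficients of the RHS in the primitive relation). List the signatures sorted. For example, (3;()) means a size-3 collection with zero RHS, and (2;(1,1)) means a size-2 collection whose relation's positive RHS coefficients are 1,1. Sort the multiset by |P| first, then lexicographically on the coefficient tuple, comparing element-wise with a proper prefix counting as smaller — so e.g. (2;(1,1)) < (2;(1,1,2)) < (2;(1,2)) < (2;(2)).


The 9 primitive collections of Σ (r=9, n=4):

  • {1,5}:  v_{1} + v_{5} = 0 — sig = (2;())
  • {6,7}:  v_{6} + v_{7} = 0 — sig = (2;())
  • {8,9}:  v_{8} + v_{9} = 0 — sig = (2;())
  • {3,4}:  v_{3} + v_{4} = v_{9} — sig = (2;(1))
  • {2,3}:  v_{2} + v_{3} = v_{5} + v_{6} — sig = (2;(1,1))
  • {1,2}:  v_{1} + v_{2} = v_{4} + v_{6} + v_{8} — sig = (2;(1,1,1))
  • {2,7}:  v_{2} + v_{7} = v_{4} + v_{5} + v_{8} — sig = (2;(1,1,1))
  • {2,9}:  v_{2} + v_{9} = v_{4} + v_{5} + v_{6} — sig = (2;(1,1,1))
  • {4,5,6,8}:  v_{4} + v_{5} + v_{6} + v_{8} = v_{2} — sig = (4;(1))

Sorted signature multiset PRS(X):
    (2;())
    (2;())
    (2;())
    (2;(1))
    (2;(1,1))
    (2;(1,1,1))
    (2;(1,1,1))
    (2;(1,1,1))
    (4;(1))


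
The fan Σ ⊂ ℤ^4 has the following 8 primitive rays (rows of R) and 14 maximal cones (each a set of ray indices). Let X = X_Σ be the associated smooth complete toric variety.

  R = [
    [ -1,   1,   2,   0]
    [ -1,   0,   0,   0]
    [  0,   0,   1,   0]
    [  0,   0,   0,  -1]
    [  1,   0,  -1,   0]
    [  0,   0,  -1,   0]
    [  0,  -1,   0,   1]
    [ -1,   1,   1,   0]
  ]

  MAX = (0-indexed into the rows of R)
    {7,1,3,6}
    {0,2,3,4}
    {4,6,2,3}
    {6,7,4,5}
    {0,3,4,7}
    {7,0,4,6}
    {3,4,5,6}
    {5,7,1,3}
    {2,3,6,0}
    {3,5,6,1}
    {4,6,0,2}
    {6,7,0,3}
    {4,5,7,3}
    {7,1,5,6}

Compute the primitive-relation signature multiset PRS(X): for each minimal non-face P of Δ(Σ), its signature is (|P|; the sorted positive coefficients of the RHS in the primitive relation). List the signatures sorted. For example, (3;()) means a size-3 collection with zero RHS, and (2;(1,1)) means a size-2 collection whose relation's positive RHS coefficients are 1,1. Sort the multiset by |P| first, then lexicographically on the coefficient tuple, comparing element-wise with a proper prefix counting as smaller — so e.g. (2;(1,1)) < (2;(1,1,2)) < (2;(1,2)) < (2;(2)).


Σ has 9 primitive collections:

  P={2,5}:  v_{2} + v_{5} = 0 — sig = (2;())
  P={0,5}:  v_{0} + v_{5} = v_{7} — sig = (2;(1))
  P={1,4}:  v_{1} + v_{4} = v_{5} — sig = (2;(1))
  P={2,7}:  v_{2} + v_{7} = v_{0} — sig = (2;(1))
  P={1,2}:  v_{1} + v_{2} = v_{3} + v_{6} + v_{7} — sig = (2;(1,1,1))
  P={0,1}:  v_{0} + v_{1} = v_{3} + v_{6} + 2·v_{7} — sig = (2;(1,1,2))
  P={3,4,6,7}:  v_{3} + v_{4} + v_{6} + v_{7} = 0 — sig = (4;())
  P={0,3,4,6}:  v_{0} + v_{3} + v_{4} + v_{6} = v_{2} — sig = (4;(1))
  P={3,5,6,7}:  v_{3} + v_{5} + v_{6} + v_{7} = v_{1} — sig = (4;(1))

so the primitive-relation signature multiset is
{ (2;()),  (2;(1)) ×3,  (2;(1,1,1)),  (2;(1,1,2)),  (4;()),  (4;(1)) ×2 }


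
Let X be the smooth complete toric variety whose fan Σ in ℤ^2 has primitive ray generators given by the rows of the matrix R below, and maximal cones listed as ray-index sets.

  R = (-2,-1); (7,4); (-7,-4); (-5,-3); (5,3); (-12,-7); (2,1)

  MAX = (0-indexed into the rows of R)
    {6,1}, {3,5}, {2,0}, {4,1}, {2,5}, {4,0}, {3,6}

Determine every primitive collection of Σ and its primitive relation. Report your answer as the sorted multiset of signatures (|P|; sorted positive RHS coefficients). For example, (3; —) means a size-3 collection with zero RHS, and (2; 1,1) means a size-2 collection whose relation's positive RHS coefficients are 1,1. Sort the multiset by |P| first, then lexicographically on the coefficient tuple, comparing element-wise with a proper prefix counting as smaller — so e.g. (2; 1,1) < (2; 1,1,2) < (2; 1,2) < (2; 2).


|primitive collections| = 14. Relations:

  P={0,6}:  v_{0} + v_{6} = 0  so sig = (2; —)
  P={1,2}:  v_{1} + v_{2} = 0  so sig = (2; —)
  P={3,4}:  v_{3} + v_{4} = 0  so sig = (2; —)
  P={0,1}:  v_{0} + v_{1} = v_{4}  so sig = (2; 1)
  P={0,3}:  v_{0} + v_{3} = v_{2}  so sig = (2; 1)
  P={1,3}:  v_{1} + v_{3} = v_{6}  so sig = (2; 1)
  P={1,5}:  v_{1} + v_{5} = v_{3}  so sig = (2; 1)
  P={2,3}:  v_{2} + v_{3} = v_{5}  so sig = (2; 1)
  P={2,4}:  v_{2} + v_{4} = v_{0}  so sig = (2; 1)
  P={2,6}:  v_{2} + v_{6} = v_{3}  so sig = (2; 1)
  P={4,5}:  v_{4} + v_{5} = v_{2}  so sig = (2; 1)
  P={4,6}:  v_{4} + v_{6} = v_{1}  so sig = (2; 1)
  P={0,5}:  v_{0} + v_{5} = 2·v_{2}  so sig = (2; 2)
  P={5,6}:  v_{5} + v_{6} = 2·v_{3}  so sig = (2; 2)

Signatures (|P|; sorted positive RHS coefficients), sorted:
    |P|=2: 14 collections, coeffs (), (), (), (1), (1), (1), (1), (1), (1), (1), (1), (1), (2), (2)


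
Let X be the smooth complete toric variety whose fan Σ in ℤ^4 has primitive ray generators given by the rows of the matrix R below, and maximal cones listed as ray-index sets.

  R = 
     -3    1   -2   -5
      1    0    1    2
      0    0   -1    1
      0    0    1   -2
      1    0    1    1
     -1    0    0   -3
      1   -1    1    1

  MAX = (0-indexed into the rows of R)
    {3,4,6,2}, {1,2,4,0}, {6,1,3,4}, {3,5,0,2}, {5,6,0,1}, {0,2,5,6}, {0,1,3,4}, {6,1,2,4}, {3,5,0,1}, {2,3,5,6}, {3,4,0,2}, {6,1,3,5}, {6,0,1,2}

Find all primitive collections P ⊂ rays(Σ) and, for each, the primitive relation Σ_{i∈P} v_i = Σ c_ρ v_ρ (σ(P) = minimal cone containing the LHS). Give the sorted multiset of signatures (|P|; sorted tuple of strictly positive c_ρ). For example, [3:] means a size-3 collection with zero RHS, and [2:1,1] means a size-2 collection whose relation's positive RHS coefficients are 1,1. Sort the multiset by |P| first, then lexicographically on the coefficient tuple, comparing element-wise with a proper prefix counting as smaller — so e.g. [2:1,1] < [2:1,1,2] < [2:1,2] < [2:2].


5 collections generate NE(X_Σ); each relation:

  P={4,5}:  v_{4} + v_{5} = v_{3} — sig = [2:1]
  P={1,2,5}:  v_{1} + v_{2} + v_{5} = 0 — sig = [3:]
  P={0,4,6}:  v_{0} + v_{4} + v_{6} = v_{5} — sig = [3:1]
  P={1,2,3}:  v_{1} + v_{2} + v_{3} = v_{4} — sig = [3:1]
  P={0,3,6}:  v_{0} + v_{3} + v_{6} = 2·v_{5} — sig = [3:2]

Hence PRS(X_Σ) =
[[2:1], [3:], [3:1], [3:1], [3:2]]


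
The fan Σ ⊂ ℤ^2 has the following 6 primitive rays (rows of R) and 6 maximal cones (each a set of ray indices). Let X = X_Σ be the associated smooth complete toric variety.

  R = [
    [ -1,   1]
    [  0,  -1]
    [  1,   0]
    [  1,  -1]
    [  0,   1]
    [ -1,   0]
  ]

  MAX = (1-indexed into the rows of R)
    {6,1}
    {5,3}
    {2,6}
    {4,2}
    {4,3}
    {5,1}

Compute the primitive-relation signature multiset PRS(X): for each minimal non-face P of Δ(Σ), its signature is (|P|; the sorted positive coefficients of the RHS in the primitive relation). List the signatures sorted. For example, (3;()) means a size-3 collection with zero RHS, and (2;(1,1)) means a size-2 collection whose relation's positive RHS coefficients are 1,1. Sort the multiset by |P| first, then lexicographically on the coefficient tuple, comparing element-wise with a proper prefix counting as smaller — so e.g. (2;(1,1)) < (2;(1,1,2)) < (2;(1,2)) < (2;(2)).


Σ has 9 primitive collections:

  P = {1,4}:  v_{1} + v_{4} = 0  so sig = (2;())
  P = {2,5}:  v_{2} + v_{5} = 0  so sig = (2;())
  P = {3,6}:  v_{3} + v_{6} = 0  so sig = (2;())
  P = {1,2}:  v_{1} + v_{2} = v_{6}  so sig = (2;(1))
  P = {1,3}:  v_{1} + v_{3} = v_{5}  so sig = (2;(1))
  P = {2,3}:  v_{2} + v_{3} = v_{4}  so sig = (2;(1))
  P = {4,5}:  v_{4} + v_{5} = v_{3}  so sig = (2;(1))
  P = {4,6}:  v_{4} + v_{6} = v_{2}  so sig = (2;(1))
  P = {5,6}:  v_{5} + v_{6} = v_{1}  so sig = (2;(1))

Signatures (|P|; sorted positive RHS coefficients), sorted:
[(2;()), (2;()), (2;()), (2;(1)), (2;(1)), (2;(1)), (2;(1)), (2;(1)), (2;(1))]


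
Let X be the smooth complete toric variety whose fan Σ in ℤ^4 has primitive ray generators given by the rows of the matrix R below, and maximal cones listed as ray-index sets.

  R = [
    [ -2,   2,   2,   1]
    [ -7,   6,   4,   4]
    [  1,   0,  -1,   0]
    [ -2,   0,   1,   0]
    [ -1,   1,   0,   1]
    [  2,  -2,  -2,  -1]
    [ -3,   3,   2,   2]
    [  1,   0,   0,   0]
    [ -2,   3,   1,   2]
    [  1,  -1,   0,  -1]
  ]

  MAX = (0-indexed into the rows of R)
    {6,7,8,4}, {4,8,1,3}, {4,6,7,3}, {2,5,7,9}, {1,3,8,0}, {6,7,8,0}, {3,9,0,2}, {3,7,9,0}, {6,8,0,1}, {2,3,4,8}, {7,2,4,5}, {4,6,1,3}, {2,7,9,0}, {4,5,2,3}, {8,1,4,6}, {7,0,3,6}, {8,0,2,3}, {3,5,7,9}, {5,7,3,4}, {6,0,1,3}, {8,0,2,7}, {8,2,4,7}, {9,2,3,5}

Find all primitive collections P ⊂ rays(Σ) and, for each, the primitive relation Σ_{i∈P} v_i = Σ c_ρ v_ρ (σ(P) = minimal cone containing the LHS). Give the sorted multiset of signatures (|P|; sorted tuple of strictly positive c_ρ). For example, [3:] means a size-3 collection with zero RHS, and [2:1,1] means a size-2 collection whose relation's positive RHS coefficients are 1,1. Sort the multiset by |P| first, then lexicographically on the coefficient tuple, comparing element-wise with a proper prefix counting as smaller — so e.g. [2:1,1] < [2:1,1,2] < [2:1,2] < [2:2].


15 collections generate NE(X_Σ); each relation:

  P = {0,5}:  v_{0} + v_{5} = 0  ⇒ sig = [2:]
  P = {4,9}:  v_{4} + v_{9} = 0  ⇒ sig = [2:]
  P = {0,4}:  v_{0} + v_{4} = v_{6}  ⇒ sig = [2:1]
  P = {2,6}:  v_{2} + v_{6} = v_{8}  ⇒ sig = [2:1]
  P = {5,6}:  v_{5} + v_{6} = v_{4}  ⇒ sig = [2:1]
  P = {6,9}:  v_{6} + v_{9} = v_{0}  ⇒ sig = [2:1]
  P = {5,8}:  v_{5} + v_{8} = v_{2} + v_{4}  ⇒ sig = [2:1,1]
  P = {8,9}:  v_{8} + v_{9} = v_{0} + v_{2}  ⇒ sig = [2:1,1]
  P = {1,5}:  v_{1} + v_{5} = v_{3} + v_{4} + v_{8}  ⇒ sig = [2:1,1,1]
  P = {1,9}:  v_{1} + v_{9} = v_{0} + v_{3} + v_{8}  ⇒ sig = [2:1,1,1]
  P = {1,2}:  v_{1} + v_{2} = v_{3} + 2·v_{8}  ⇒ sig = [2:1,2]
  P = {1,7}:  v_{1} + v_{7} = 2·v_{6}  ⇒ sig = [2:2]
  P = {2,3,7}:  v_{2} + v_{3} + v_{7} = 0  ⇒ sig = [3:]
  P = {3,6,8}:  v_{3} + v_{6} + v_{8} = v_{1}  ⇒ sig = [3:1]
  P = {3,7,8}:  v_{3} + v_{7} + v_{8} = v_{6}  ⇒ sig = [3:1]

Sorted signature multiset PRS(X):
[[2:], [2:], [2:1], [2:1], [2:1], [2:1], [2:1,1], [2:1,1], [2:1,1,1], [2:1,1,1], [2:1,2], [2:2], [3:], [3:1], [3:1]]


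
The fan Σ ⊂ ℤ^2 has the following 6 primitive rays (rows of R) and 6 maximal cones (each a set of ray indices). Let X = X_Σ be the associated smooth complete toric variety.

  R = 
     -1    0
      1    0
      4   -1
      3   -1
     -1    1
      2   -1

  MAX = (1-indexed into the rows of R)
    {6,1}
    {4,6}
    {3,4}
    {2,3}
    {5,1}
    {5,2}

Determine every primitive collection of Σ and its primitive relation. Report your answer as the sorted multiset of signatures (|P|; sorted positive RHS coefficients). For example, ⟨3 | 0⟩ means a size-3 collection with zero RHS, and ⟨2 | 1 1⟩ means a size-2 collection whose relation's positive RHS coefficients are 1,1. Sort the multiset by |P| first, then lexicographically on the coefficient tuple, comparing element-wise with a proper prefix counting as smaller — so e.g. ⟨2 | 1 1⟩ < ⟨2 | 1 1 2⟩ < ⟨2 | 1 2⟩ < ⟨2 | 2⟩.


Σ has 9 primitive collections:

  P = {1,2}:  v_{1} + v_{2} = 0 — sig = ⟨2 | 0⟩
  P = {1,3}:  v_{1} + v_{3} = v_{4} — sig = ⟨2 | 1⟩
  P = {1,4}:  v_{1} + v_{4} = v_{6} — sig = ⟨2 | 1⟩
  P = {2,4}:  v_{2} + v_{4} = v_{3} — sig = ⟨2 | 1⟩
  P = {2,6}:  v_{2} + v_{6} = v_{4} — sig = ⟨2 | 1⟩
  P = {5,6}:  v_{5} + v_{6} = v_{2} — sig = ⟨2 | 1⟩
  P = {3,6}:  v_{3} + v_{6} = 2·v_{4} — sig = ⟨2 | 2⟩
  P = {4,5}:  v_{4} + v_{5} = 2·v_{2} — sig = ⟨2 | 2⟩
  P = {3,5}:  v_{3} + v_{5} = 3·v_{2} — sig = ⟨2 | 3⟩

Hence PRS(X_Σ) =
[⟨2 | 0⟩, ⟨2 | 1⟩, ⟨2 | 1⟩, ⟨2 | 1⟩, ⟨2 | 1⟩, ⟨2 | 1⟩, ⟨2 | 2⟩, ⟨2 | 2⟩, ⟨2 | 3⟩]


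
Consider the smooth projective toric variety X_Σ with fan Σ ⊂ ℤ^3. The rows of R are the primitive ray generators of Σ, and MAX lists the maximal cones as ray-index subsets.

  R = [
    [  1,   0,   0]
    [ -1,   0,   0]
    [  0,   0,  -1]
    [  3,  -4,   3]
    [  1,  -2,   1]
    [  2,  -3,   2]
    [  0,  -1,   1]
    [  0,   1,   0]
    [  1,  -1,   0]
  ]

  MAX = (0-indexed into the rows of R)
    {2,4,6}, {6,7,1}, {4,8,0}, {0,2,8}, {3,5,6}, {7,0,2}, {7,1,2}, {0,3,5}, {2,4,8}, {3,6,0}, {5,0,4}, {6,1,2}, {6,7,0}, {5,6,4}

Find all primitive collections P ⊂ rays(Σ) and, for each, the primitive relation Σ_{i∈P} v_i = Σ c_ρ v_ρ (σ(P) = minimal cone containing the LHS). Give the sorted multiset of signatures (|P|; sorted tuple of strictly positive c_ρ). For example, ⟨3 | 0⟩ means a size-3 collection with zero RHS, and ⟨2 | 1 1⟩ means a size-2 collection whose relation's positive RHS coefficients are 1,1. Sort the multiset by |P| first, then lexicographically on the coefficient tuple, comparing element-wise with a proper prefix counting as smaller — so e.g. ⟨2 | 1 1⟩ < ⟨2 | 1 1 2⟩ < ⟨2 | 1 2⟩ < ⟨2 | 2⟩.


|primitive collections| = 20. Relations:

  P = {0,1}:  v_{0} + v_{1} = 0  →  sig = ⟨2 | 0⟩
  P = {6,8}:  v_{6} + v_{8} = v_{4}  →  sig = ⟨2 | 1⟩
  P = {7,8}:  v_{7} + v_{8} = v_{0}  →  sig = ⟨2 | 1⟩
  P = {1,3}:  v_{1} + v_{3} = v_{5} + v_{6}  →  sig = ⟨2 | 1 1⟩
  P = {1,5}:  v_{1} + v_{5} = v_{4} + v_{6}  →  sig = ⟨2 | 1 1⟩
  P = {1,8}:  v_{1} + v_{8} = v_{2} + v_{6}  →  sig = ⟨2 | 1 1⟩
  P = {2,5}:  v_{2} + v_{5} = v_{4} + v_{8}  →  sig = ⟨2 | 1 1⟩
  P = {4,7}:  v_{4} + v_{7} = v_{0} + v_{6}  →  sig = ⟨2 | 1 1⟩
  P = {3,8}:  v_{3} + v_{8} = v_{0} + v_{4} + v_{5}  →  sig = ⟨2 | 1 1 1⟩
  P = {1,4}:  v_{1} + v_{4} = v_{2} + 2·v_{6}  →  sig = ⟨2 | 1 2⟩
  P = {2,3}:  v_{2} + v_{3} = v_{0} + 2·v_{4}  →  sig = ⟨2 | 1 2⟩
  P = {5,8}:  v_{5} + v_{8} = v_{0} + 2·v_{4}  →  sig = ⟨2 | 1 2⟩
  P = {3,4}:  v_{3} + v_{4} = 2·v_{5}  →  sig = ⟨2 | 2⟩
  P = {5,7}:  v_{5} + v_{7} = 2·v_{0} + 2·v_{6}  →  sig = ⟨2 | 2 2⟩
  P = {3,7}:  v_{3} + v_{7} = 3·v_{0} + 3·v_{6}  →  sig = ⟨2 | 3 3⟩
  P = {2,6,7}:  v_{2} + v_{6} + v_{7} = 0  →  sig = ⟨3 | 0⟩
  P = {0,2,6}:  v_{0} + v_{2} + v_{6} = v_{8}  →  sig = ⟨3 | 1⟩
  P = {0,4,6}:  v_{0} + v_{4} + v_{6} = v_{5}  →  sig = ⟨3 | 1⟩
  P = {0,5,6}:  v_{0} + v_{5} + v_{6} = v_{3}  →  sig = ⟨3 | 1⟩
  P = {0,2,4}:  v_{0} + v_{2} + v_{4} = 2·v_{8}  →  sig = ⟨3 | 2⟩

Signatures (|P|; sorted positive RHS coefficients), sorted:
[⟨2 | 0⟩, ⟨2 | 1⟩, ⟨2 | 1⟩, ⟨2 | 1 1⟩, ⟨2 | 1 1⟩, ⟨2 | 1 1⟩, ⟨2 | 1 1⟩, ⟨2 | 1 1⟩, ⟨2 | 1 1 1⟩, ⟨2 | 1 2⟩, ⟨2 | 1 2⟩, ⟨2 | 1 2⟩, ⟨2 | 2⟩, ⟨2 | 2 2⟩, ⟨2 | 3 3⟩, ⟨3 | 0⟩, ⟨3 | 1⟩, ⟨3 | 1⟩, ⟨3 | 1⟩, ⟨3 | 2⟩]
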